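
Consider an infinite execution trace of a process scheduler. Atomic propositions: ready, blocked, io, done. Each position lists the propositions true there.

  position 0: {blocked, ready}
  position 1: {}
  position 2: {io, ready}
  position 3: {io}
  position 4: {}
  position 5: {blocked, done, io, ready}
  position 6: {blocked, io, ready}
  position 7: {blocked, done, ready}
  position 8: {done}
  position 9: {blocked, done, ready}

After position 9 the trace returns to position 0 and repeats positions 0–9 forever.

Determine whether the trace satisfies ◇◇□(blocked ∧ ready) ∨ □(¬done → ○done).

◇□(blocked ∧ ready) is false at every position 0..9, so it never becomes true and ◇◇□(blocked ∧ ready) fails.
¬done → ○done must hold at every position from 0 onward. It fails at position 0, so □(¬done → ○done) is false.
Positions where ¬done holds: 0, 1, 2, 3, 4, 6.
Check ○done at each: 0→fails, 1→fails, 2→fails, 3→fails, 4→ok, 6→ok.
At position 0: ◇◇□(blocked ∧ ready) is false; □(¬done → ○done) is false; so ◇◇□(blocked ∧ ready) ∨ □(¬done → ○done) is false.

Does not hold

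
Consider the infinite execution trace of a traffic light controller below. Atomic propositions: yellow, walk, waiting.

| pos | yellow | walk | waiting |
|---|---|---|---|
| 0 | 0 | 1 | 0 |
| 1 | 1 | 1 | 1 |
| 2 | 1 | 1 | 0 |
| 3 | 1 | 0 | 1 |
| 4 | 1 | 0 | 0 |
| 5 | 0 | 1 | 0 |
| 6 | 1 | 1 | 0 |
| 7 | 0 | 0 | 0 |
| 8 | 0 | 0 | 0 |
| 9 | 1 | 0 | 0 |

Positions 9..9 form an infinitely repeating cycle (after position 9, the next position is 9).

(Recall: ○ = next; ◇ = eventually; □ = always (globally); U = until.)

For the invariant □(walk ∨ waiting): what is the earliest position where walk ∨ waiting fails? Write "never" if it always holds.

Check walk ∨ waiting at each position in order: 0 ✓, 1 ✓, 2 ✓, 3 ✓.
At position 4 the labels are {yellow}, so walk ∨ waiting is false there. This is the first violation.

4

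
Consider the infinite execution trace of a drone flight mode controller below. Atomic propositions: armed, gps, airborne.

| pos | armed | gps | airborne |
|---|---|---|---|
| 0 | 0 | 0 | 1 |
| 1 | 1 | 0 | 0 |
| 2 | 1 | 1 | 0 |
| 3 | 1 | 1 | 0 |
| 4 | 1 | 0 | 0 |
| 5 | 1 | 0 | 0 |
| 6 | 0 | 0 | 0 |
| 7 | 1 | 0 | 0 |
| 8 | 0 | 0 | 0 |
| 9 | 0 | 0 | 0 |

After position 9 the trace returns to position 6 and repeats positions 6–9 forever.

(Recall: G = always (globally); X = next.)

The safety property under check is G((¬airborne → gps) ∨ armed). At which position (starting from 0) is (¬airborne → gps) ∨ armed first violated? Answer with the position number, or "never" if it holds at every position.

6

Check (¬airborne → gps) ∨ armed at each position in order: 0 ✓, 1 ✓, 2 ✓, 3 ✓, 4 ✓, 5 ✓.
At position 6 the labels are {}, so (¬airborne → gps) ∨ armed is false there. This is the first violation.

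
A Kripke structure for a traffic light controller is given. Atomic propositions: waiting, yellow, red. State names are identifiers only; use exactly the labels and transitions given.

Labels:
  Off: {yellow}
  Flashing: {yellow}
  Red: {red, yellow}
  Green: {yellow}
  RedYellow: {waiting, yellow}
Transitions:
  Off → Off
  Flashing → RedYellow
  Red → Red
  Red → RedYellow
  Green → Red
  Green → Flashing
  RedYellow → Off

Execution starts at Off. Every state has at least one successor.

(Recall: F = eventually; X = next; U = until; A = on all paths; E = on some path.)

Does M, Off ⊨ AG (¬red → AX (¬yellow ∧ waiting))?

No

States satisfying ¬red → AX (¬yellow ∧ waiting): {Red}.
States satisfying AG (¬red → AX (¬yellow ∧ waiting)): ∅.
Off is reachable from Off and violates ¬red → AX (¬yellow ∧ waiting), so AG fails at Off.
Off ∉ Sat(AG (¬red → AX (¬yellow ∧ waiting))).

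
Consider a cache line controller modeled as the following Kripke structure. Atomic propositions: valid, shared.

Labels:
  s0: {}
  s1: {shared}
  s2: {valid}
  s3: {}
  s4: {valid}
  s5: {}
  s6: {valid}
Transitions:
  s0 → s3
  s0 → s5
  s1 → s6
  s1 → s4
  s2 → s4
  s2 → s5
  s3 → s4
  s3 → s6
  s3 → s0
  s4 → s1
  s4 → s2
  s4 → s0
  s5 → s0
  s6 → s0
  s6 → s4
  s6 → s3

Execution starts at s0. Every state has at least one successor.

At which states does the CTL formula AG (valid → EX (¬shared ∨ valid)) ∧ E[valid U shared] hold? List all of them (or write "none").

{s1, s2, s4, s6}

States satisfying valid → EX (¬shared ∨ valid): {s0, s1, s2, s3, s4, s5, s6}.
States satisfying AG (valid → EX (¬shared ∨ valid)): {s0, s1, s2, s3, s4, s5, s6}.
States satisfying valid: {s2, s4, s6}.
States satisfying shared: {s1}.
States satisfying E[valid U shared]: {s1, s2, s4, s6}.
States satisfying AG (valid → EX (¬shared ∨ valid)) ∧ E[valid U shared]: {s1, s2, s4, s6}.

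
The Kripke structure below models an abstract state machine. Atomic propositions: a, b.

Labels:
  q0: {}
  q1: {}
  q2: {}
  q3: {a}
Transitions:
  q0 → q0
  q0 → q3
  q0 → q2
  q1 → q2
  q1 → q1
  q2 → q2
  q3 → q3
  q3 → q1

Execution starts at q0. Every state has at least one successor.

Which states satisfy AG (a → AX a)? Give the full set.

States satisfying a → AX a: {q0, q1, q2}.
States satisfying AG (a → AX a): {q1, q2}.

{q1, q2}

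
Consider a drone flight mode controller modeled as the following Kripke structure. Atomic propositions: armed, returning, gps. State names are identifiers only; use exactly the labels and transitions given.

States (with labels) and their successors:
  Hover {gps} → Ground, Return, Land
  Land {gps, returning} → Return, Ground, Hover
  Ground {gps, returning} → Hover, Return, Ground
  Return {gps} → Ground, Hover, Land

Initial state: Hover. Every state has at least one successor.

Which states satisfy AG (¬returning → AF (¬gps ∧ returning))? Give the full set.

States satisfying ¬returning → AF (¬gps ∧ returning): {Land, Ground}.
States satisfying AG (¬returning → AF (¬gps ∧ returning)): ∅.

none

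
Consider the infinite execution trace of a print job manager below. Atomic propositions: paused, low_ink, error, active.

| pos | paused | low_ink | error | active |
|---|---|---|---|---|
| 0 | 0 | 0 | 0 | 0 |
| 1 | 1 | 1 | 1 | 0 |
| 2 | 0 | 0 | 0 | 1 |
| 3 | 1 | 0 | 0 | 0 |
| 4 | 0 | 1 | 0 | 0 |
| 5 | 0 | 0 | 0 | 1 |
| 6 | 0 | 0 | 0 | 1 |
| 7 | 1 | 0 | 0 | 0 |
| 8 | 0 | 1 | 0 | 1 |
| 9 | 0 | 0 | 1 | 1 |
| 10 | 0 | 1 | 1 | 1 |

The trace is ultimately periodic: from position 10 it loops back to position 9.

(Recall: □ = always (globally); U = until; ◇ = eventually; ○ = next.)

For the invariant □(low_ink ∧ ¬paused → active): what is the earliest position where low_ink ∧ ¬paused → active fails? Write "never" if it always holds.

Check low_ink ∧ ¬paused → active at each position in order: 0 ✓, 1 ✓, 2 ✓, 3 ✓.
At position 4 the labels are {low_ink}, so low_ink ∧ ¬paused → active is false there. This is the first violation.

4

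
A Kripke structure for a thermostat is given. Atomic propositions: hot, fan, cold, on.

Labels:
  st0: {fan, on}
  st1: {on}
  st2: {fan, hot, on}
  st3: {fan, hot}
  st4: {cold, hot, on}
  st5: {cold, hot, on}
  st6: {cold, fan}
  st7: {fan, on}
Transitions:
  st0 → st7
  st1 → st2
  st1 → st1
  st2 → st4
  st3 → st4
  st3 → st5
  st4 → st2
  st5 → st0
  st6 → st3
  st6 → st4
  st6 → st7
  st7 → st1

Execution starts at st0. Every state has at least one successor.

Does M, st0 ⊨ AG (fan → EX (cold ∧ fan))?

States satisfying fan → EX (cold ∧ fan): {st1, st4, st5}.
States satisfying AG (fan → EX (cold ∧ fan)): ∅.
st0 is reachable from st0 and violates fan → EX (cold ∧ fan), so AG fails at st0.
st0 ∉ Sat(AG (fan → EX (cold ∧ fan))).

Does not hold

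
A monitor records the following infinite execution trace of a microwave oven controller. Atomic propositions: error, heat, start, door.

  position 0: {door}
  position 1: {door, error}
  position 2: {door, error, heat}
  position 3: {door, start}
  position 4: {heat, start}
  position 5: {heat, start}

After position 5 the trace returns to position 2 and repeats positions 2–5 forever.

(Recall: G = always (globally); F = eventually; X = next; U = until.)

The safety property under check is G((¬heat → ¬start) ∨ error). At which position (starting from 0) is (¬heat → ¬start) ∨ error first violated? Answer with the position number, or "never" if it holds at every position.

Check (¬heat → ¬start) ∨ error at each position in order: 0 ✓, 1 ✓, 2 ✓.
At position 3 the labels are {door, start}, so (¬heat → ¬start) ∨ error is false there. This is the first violation.

3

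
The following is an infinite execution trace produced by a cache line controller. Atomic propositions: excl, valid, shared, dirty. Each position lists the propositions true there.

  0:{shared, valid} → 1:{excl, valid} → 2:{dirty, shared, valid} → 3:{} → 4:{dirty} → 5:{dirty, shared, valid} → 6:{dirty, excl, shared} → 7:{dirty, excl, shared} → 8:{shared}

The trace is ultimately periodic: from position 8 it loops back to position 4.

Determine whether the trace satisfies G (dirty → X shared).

dirty → X shared must hold at every position from 0 onward. It fails at position 2, so G (dirty → X shared) is false.
Positions where dirty holds: 2, 4, 5, 6, 7.
Check X shared at each: 2→fails, 4→ok, 5→ok, 6→ok, 7→ok.

Violated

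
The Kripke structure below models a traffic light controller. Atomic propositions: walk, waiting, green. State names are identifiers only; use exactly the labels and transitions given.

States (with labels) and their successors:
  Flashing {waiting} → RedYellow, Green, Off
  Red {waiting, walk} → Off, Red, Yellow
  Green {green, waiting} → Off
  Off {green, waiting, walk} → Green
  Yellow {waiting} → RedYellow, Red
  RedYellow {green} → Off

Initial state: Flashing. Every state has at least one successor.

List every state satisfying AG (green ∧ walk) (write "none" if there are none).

none

States satisfying green ∧ walk: {Off}.
States satisfying AG (green ∧ walk): ∅.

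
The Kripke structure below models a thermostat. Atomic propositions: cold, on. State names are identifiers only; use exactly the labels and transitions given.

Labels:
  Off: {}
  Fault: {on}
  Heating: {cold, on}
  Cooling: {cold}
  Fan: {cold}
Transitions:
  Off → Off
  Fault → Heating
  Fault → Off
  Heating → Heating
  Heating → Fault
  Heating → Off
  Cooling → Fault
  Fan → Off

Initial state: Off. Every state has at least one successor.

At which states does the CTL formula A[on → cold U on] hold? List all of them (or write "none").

States satisfying on → cold: {Off, Heating, Cooling, Fan}.
States satisfying on: {Fault, Heating}.
States satisfying A[on → cold U on]: {Fault, Heating, Cooling}.

{Fault, Heating, Cooling}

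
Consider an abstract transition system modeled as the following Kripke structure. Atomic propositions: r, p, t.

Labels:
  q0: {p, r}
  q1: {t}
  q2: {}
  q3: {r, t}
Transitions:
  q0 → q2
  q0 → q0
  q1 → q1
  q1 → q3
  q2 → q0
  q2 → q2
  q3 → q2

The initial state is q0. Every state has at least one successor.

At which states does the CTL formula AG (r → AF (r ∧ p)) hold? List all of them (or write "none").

States satisfying r → AF (r ∧ p): {q0, q1, q2}.
States satisfying AG (r → AF (r ∧ p)): {q0, q2}.

{q0, q2}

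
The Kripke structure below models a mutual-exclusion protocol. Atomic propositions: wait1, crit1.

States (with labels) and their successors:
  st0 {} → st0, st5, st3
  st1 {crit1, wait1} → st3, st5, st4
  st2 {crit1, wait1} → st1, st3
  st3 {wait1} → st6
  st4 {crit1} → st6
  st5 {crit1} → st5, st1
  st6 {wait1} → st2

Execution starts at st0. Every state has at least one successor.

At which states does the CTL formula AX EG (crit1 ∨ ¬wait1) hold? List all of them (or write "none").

States satisfying EG (crit1 ∨ ¬wait1): {st0, st1, st2, st5}.
States satisfying AX EG (crit1 ∨ ¬wait1): {st5, st6}.

{st5, st6}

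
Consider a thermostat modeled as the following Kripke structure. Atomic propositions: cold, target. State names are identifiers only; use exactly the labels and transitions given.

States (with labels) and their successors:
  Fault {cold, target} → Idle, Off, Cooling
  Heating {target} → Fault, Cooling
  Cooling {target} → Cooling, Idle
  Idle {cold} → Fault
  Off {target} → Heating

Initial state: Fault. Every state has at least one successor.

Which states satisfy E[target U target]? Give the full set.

{Fault, Heating, Cooling, Off}

States satisfying target: {Fault, Heating, Cooling, Off}.
States satisfying E[target U target]: {Fault, Heating, Cooling, Off}.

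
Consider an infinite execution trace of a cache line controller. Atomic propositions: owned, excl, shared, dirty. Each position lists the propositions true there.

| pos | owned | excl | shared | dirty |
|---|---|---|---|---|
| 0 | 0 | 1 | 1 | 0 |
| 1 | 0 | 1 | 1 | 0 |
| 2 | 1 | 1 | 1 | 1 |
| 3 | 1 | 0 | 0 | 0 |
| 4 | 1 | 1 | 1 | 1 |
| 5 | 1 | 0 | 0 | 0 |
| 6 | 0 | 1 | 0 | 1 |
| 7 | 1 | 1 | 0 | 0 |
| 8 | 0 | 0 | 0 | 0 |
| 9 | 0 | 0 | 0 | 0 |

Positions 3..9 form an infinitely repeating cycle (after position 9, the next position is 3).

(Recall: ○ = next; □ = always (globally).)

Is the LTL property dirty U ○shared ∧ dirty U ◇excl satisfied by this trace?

Holds

Walking from position 0: ○shared first holds at position 0, and dirty holds at every earlier position along the way, so dirty U ○shared holds.
Walking from position 0: ◇excl first holds at position 0, and dirty holds at every earlier position along the way, so dirty U ◇excl holds.
At position 0: dirty U ○shared is true; dirty U ◇excl is true; so dirty U ○shared ∧ dirty U ◇excl is true.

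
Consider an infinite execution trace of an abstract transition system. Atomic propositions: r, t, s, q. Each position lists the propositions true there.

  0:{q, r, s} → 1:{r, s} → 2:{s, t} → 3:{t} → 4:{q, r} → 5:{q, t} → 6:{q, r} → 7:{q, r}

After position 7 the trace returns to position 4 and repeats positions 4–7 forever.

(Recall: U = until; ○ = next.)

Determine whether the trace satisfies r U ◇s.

Walking from position 0: ◇s first holds at position 0, and r holds at every earlier position along the way, so r U ◇s holds.

Holds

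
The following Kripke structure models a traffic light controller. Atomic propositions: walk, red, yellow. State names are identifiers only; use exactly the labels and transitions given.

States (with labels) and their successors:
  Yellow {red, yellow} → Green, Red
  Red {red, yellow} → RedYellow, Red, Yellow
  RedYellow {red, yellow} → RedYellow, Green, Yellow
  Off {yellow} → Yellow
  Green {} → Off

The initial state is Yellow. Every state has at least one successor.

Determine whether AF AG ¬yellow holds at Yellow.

Violated

States satisfying AG ¬yellow: ∅.
States satisfying AF AG ¬yellow: ∅.
There is a path from Yellow along which AG ¬yellow never holds.
Yellow ∉ Sat(AF AG ¬yellow).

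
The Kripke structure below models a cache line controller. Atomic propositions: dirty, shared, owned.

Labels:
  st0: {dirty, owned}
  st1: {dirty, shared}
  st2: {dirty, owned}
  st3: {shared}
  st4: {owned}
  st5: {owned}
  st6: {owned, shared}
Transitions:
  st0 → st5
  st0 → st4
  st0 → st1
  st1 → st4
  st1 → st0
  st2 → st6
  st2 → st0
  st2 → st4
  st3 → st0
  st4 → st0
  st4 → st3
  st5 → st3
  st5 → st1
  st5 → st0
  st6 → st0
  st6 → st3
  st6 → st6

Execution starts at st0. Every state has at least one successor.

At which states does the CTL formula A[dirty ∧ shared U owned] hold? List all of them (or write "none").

States satisfying dirty ∧ shared: {st1}.
States satisfying owned: {st0, st2, st4, st5, st6}.
States satisfying A[dirty ∧ shared U owned]: {st0, st1, st2, st4, st5, st6}.

{st0, st1, st2, st4, st5, st6}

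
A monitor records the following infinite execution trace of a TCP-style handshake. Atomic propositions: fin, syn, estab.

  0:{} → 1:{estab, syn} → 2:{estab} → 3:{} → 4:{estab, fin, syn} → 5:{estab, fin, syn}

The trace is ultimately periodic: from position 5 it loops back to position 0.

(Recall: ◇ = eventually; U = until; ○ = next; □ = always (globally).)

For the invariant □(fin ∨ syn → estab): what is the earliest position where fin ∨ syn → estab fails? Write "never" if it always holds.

never

fin ∨ syn → estab holds at every position 0..5, and those are all the positions the trace ever visits, so the invariant □(fin ∨ syn → estab) is never violated.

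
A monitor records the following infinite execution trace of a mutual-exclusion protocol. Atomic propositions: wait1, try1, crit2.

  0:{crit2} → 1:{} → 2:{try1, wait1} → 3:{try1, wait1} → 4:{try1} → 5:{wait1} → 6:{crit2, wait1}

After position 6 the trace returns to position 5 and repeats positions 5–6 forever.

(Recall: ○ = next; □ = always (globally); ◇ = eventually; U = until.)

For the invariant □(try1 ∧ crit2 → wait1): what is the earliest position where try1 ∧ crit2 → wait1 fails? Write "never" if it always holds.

try1 ∧ crit2 → wait1 holds at every position 0..6, and those are all the positions the trace ever visits, so the invariant □(try1 ∧ crit2 → wait1) is never violated.

never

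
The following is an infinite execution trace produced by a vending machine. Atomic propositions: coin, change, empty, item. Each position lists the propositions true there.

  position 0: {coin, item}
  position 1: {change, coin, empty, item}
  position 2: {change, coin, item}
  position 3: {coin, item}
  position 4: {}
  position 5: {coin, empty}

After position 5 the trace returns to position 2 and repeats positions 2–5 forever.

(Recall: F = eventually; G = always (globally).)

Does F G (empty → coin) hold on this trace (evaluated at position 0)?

Yes

G (empty → coin) holds at position 0, which is reachable from 0, so F G (empty → coin) holds.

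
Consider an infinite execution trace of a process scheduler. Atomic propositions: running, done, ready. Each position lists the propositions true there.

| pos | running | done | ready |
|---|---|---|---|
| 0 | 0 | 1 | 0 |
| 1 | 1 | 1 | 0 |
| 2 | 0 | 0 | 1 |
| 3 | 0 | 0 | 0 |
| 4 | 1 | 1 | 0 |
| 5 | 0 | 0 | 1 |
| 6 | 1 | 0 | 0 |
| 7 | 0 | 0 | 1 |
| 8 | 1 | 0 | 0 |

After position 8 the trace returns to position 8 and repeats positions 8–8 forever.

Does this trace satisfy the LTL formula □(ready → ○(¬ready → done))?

Does not hold

ready → ○(¬ready → done) must hold at every position from 0 onward. It fails at position 2, so □(ready → ○(¬ready → done)) is false.
Positions where ready holds: 2, 5, 7.
Check ○(¬ready → done) at each: 2→fails, 5→fails, 7→fails.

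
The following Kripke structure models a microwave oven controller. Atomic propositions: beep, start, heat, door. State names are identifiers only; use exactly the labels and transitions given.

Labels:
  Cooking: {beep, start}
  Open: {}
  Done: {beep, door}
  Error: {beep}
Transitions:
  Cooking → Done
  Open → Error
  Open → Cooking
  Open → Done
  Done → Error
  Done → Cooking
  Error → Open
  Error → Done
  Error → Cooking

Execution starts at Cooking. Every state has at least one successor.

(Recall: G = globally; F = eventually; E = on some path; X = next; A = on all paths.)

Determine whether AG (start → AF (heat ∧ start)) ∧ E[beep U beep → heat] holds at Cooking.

States satisfying start → AF (heat ∧ start): {Open, Done, Error}.
States satisfying AG (start → AF (heat ∧ start)): ∅.
States satisfying beep: {Cooking, Done, Error}.
States satisfying beep → heat: {Open}.
States satisfying E[beep U beep → heat]: {Cooking, Open, Done, Error}.
States satisfying AG (start → AF (heat ∧ start)) ∧ E[beep U beep → heat]: ∅.
Cooking ∉ Sat(AG (start → AF (heat ∧ start)) ∧ E[beep U beep → heat]).

Violated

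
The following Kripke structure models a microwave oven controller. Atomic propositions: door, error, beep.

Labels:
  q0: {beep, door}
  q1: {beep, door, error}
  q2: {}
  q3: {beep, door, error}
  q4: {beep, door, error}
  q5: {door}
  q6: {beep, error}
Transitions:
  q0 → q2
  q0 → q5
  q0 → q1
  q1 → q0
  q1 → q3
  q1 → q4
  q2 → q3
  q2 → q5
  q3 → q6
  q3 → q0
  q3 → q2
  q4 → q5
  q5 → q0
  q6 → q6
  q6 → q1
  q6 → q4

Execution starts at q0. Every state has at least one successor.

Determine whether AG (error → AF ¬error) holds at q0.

Does not hold

States satisfying error → AF ¬error: {q0, q2, q4, q5}.
States satisfying AG (error → AF ¬error): ∅.
q1 is reachable from q0 and violates error → AF ¬error, so AG fails at q0.
q0 ∉ Sat(AG (error → AF ¬error)).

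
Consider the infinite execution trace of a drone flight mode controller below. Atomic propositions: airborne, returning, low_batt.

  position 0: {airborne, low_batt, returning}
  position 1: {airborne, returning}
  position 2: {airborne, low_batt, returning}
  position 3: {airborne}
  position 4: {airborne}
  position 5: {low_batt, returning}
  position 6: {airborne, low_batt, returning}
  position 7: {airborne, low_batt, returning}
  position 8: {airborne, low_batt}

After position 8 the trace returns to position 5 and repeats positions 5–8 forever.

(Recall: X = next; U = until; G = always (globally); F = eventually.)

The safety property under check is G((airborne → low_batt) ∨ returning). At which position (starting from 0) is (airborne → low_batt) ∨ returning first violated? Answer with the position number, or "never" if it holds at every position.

Check (airborne → low_batt) ∨ returning at each position in order: 0 ✓, 1 ✓, 2 ✓.
At position 3 the labels are {airborne}, so (airborne → low_batt) ∨ returning is false there. This is the first violation.

3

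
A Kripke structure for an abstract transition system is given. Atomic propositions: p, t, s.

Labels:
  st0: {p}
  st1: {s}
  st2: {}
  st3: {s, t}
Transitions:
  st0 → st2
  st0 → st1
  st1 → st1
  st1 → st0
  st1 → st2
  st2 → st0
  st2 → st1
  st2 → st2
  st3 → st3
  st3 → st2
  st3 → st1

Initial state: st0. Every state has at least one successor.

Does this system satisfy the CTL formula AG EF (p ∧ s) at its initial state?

States satisfying EF (p ∧ s): ∅.
States satisfying AG EF (p ∧ s): ∅.
st0 is reachable from st0 and violates EF (p ∧ s), so AG fails at st0.
st0 ∉ Sat(AG EF (p ∧ s)).

No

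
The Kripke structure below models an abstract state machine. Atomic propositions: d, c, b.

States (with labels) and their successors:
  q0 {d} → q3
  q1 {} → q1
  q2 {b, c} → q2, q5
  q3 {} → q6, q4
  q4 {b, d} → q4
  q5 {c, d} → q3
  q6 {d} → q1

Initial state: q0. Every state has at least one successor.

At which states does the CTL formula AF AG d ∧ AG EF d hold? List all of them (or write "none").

States satisfying AG d: {q4}.
States satisfying AF AG d: {q4}.
States satisfying EF d: {q0, q2, q3, q4, q5, q6}.
States satisfying AG EF d: {q4}.
States satisfying AF AG d ∧ AG EF d: {q4}.

{q4}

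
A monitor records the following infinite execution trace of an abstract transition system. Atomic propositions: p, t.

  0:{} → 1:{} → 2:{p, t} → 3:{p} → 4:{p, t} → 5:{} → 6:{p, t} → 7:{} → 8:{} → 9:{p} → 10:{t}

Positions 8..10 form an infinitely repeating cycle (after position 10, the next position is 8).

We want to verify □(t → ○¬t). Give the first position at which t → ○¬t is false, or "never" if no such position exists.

t → ○¬t holds at every position 0..10, and those are all the positions the trace ever visits, so the invariant □(t → ○¬t) is never violated.

never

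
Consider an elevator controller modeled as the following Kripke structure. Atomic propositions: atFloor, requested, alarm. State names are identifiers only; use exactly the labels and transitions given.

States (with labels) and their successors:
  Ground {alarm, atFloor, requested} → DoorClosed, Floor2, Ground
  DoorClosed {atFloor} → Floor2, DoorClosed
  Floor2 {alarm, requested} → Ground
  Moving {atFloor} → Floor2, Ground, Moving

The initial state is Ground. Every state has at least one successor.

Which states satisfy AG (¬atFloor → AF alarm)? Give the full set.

{Ground, DoorClosed, Floor2, Moving}

States satisfying ¬atFloor → AF alarm: {Ground, DoorClosed, Floor2, Moving}.
States satisfying AG (¬atFloor → AF alarm): {Ground, DoorClosed, Floor2, Moving}.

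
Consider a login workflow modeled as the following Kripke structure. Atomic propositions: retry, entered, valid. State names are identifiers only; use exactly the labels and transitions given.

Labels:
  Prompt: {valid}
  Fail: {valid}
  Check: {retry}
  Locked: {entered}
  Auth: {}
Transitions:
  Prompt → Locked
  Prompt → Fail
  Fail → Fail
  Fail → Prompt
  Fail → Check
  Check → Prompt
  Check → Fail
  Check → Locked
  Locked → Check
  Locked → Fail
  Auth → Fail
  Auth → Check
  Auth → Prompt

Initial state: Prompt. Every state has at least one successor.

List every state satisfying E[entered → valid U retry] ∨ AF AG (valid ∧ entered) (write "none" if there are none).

{Prompt, Fail, Check, Auth}

States satisfying entered → valid: {Prompt, Fail, Check, Auth}.
States satisfying retry: {Check}.
States satisfying E[entered → valid U retry]: {Prompt, Fail, Check, Auth}.
States satisfying AG (valid ∧ entered): ∅.
States satisfying AF AG (valid ∧ entered): ∅.
States satisfying E[entered → valid U retry] ∨ AF AG (valid ∧ entered): {Prompt, Fail, Check, Auth}.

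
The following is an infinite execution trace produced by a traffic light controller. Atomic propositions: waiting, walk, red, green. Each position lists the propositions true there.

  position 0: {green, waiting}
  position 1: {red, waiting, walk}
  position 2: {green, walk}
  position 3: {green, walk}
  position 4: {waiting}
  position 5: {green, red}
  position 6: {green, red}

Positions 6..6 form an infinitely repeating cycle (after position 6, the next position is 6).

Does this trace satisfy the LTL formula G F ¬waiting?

Yes

F ¬waiting holds at every position 0..6, and those are all positions ever visited, so G F ¬waiting holds.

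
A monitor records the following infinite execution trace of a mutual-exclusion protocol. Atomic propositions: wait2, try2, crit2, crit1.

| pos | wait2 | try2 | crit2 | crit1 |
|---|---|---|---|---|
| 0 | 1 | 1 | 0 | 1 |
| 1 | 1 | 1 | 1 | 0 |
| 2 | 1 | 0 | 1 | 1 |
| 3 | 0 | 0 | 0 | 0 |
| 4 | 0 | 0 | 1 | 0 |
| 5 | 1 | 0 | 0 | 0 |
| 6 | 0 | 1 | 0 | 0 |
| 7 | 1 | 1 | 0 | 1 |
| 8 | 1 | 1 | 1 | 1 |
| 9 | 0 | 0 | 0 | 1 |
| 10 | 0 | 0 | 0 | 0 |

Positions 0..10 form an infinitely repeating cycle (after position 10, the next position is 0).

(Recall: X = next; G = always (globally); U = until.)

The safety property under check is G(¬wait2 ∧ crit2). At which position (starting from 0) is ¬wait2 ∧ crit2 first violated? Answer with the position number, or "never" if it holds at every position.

0

At position 0 the labels are {crit1, try2, wait2}, so ¬wait2 ∧ crit2 is false there. This is the first violation.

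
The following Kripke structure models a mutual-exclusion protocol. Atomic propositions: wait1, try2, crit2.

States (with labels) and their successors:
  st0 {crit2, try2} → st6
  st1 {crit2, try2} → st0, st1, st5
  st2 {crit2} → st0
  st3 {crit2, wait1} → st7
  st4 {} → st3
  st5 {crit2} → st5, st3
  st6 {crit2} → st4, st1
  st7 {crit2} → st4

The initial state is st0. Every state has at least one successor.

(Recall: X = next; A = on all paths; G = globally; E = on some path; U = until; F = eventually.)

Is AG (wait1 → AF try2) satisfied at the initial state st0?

No

States satisfying wait1 → AF try2: {st0, st1, st2, st4, st5, st6, st7}.
States satisfying AG (wait1 → AF try2): ∅.
st3 is reachable from st0 and violates wait1 → AF try2, so AG fails at st0.
st0 ∉ Sat(AG (wait1 → AF try2)).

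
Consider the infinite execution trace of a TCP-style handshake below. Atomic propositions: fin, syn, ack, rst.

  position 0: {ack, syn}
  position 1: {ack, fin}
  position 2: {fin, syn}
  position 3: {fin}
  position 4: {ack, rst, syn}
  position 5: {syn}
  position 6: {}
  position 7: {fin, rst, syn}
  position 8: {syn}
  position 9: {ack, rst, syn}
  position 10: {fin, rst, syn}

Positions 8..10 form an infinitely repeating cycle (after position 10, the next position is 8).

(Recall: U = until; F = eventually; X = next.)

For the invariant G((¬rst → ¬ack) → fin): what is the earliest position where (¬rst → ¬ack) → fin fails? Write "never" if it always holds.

Check (¬rst → ¬ack) → fin at each position in order: 0 ✓, 1 ✓, 2 ✓, 3 ✓.
At position 4 the labels are {ack, rst, syn}, so (¬rst → ¬ack) → fin is false there. This is the first violation.

4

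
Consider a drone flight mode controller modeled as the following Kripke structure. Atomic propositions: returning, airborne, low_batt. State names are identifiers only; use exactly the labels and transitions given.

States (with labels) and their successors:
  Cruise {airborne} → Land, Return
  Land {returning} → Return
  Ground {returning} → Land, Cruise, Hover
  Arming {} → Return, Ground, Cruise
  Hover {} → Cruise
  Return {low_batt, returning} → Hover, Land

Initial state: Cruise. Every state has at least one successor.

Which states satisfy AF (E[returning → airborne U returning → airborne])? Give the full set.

States satisfying E[returning → airborne U returning → airborne]: {Cruise, Arming, Hover}.
States satisfying AF (E[returning → airborne U returning → airborne]): {Cruise, Arming, Hover}.

{Cruise, Arming, Hover}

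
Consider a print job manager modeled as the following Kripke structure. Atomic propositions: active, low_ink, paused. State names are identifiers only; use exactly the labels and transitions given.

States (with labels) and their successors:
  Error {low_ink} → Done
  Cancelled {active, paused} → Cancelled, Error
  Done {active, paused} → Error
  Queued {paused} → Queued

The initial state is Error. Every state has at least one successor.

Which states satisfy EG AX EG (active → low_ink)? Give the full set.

States satisfying AX EG (active → low_ink): {Queued}.
States satisfying EG AX EG (active → low_ink): {Queued}.

{Queued}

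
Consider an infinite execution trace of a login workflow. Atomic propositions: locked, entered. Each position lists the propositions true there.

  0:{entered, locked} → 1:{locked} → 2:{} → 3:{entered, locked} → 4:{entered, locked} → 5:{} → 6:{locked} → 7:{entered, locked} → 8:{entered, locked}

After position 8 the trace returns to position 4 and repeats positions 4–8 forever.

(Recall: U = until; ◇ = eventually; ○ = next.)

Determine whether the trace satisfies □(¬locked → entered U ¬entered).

Holds

¬locked → entered U ¬entered holds at every position 0..8, and those are all positions ever visited, so □(¬locked → entered U ¬entered) holds.
Positions where ¬locked holds: 2, 5.
Check entered U ¬entered at each: 2→ok, 5→ok.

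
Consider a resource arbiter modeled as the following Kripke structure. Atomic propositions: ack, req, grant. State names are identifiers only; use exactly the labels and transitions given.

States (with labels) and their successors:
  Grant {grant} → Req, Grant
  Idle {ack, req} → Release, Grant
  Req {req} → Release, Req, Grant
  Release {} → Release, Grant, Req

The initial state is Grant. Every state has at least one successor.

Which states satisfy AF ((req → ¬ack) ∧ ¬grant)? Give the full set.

{Req, Release}

States satisfying (req → ¬ack) ∧ ¬grant: {Req, Release}.
States satisfying AF ((req → ¬ack) ∧ ¬grant): {Req, Release}.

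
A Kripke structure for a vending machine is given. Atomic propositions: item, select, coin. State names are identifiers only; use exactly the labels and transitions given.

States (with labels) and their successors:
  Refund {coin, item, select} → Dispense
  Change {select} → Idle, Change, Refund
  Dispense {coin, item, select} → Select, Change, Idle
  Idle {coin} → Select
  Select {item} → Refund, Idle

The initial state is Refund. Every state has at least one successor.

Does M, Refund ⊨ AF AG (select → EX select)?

Satisfied

States satisfying AG (select → EX select): {Refund, Change, Dispense, Idle, Select}.
States satisfying AF AG (select → EX select): {Refund, Change, Dispense, Idle, Select}.
Refund ∈ Sat(AF AG (select → EX select)).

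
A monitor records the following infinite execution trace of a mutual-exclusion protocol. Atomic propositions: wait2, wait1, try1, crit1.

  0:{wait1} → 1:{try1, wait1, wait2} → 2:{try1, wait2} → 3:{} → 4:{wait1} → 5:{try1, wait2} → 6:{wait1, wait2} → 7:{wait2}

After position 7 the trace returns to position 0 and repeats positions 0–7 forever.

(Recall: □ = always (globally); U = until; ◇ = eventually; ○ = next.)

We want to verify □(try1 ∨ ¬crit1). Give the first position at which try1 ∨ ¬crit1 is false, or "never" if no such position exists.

never

try1 ∨ ¬crit1 holds at every position 0..7, and those are all the positions the trace ever visits, so the invariant □(try1 ∨ ¬crit1) is never violated.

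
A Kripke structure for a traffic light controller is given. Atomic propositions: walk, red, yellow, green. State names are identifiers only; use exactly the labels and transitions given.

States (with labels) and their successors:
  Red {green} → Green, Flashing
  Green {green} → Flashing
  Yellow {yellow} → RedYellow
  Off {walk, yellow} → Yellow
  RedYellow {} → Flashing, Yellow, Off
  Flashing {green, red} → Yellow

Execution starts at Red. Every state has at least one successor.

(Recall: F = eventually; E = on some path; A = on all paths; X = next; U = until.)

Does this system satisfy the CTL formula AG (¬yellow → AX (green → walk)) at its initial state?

Does not hold

States satisfying ¬yellow → AX (green → walk): {Yellow, Off, Flashing}.
States satisfying AG (¬yellow → AX (green → walk)): ∅.
Green is reachable from Red and violates ¬yellow → AX (green → walk), so AG fails at Red.
Red ∉ Sat(AG (¬yellow → AX (green → walk))).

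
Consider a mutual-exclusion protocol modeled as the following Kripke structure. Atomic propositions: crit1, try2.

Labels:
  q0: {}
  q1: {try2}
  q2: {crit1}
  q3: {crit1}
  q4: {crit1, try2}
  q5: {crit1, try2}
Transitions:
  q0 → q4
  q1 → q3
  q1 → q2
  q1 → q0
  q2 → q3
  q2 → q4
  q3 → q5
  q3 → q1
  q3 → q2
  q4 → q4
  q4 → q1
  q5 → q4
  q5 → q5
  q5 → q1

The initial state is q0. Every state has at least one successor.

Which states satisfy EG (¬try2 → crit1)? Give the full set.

{q1, q2, q3, q4, q5}

States satisfying ¬try2 → crit1: {q1, q2, q3, q4, q5}.
States satisfying EG (¬try2 → crit1): {q1, q2, q3, q4, q5}.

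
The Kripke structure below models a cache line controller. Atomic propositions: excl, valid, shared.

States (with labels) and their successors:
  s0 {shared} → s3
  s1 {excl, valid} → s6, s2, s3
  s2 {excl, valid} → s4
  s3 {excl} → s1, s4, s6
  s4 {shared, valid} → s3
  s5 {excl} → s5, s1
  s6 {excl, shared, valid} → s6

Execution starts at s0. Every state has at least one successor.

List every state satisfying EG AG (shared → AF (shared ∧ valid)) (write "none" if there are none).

States satisfying AG (shared → AF (shared ∧ valid)): {s1, s2, s3, s4, s5, s6}.
States satisfying EG AG (shared → AF (shared ∧ valid)): {s1, s2, s3, s4, s5, s6}.

{s1, s2, s3, s4, s5, s6}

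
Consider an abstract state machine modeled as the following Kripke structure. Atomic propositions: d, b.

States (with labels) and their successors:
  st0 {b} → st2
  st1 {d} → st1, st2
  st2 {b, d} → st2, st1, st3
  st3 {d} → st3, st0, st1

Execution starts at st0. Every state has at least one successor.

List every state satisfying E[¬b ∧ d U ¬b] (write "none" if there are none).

{st1, st3}

States satisfying ¬b ∧ d: {st1, st3}.
States satisfying ¬b: {st1, st3}.
States satisfying E[¬b ∧ d U ¬b]: {st1, st3}.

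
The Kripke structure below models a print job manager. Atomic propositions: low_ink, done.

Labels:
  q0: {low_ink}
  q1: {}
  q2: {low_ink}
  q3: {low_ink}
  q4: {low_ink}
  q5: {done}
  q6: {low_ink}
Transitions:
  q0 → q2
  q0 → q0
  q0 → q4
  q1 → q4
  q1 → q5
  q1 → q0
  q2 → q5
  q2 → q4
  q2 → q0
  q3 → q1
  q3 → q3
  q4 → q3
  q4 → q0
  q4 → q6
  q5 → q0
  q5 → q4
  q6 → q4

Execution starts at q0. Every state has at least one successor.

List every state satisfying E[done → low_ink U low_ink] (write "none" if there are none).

States satisfying done → low_ink: {q0, q1, q2, q3, q4, q6}.
States satisfying low_ink: {q0, q2, q3, q4, q6}.
States satisfying E[done → low_ink U low_ink]: {q0, q1, q2, q3, q4, q6}.

{q0, q1, q2, q3, q4, q6}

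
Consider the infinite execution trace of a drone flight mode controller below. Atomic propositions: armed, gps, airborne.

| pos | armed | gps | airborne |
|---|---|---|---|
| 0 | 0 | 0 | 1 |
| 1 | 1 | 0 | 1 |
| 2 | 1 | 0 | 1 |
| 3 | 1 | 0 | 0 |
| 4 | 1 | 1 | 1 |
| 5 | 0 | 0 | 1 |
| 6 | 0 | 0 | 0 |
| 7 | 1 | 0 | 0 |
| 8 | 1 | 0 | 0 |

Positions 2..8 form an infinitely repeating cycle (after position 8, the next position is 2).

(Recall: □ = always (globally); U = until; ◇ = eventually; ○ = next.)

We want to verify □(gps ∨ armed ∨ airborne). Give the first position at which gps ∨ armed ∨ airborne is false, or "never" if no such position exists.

6

Check gps ∨ armed ∨ airborne at each position in order: 0 ✓, 1 ✓, 2 ✓, 3 ✓, 4 ✓, 5 ✓.
At position 6 the labels are {}, so gps ∨ armed ∨ airborne is false there. This is the first violation.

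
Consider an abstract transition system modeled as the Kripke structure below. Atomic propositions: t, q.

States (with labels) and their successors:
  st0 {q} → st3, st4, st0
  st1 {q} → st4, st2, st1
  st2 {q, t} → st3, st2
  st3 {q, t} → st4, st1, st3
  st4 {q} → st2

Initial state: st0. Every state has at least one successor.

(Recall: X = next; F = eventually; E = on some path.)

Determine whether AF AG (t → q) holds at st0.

States satisfying AG (t → q): {st0, st1, st2, st3, st4}.
States satisfying AF AG (t → q): {st0, st1, st2, st3, st4}.
st0 ∈ Sat(AF AG (t → q)).

Satisfied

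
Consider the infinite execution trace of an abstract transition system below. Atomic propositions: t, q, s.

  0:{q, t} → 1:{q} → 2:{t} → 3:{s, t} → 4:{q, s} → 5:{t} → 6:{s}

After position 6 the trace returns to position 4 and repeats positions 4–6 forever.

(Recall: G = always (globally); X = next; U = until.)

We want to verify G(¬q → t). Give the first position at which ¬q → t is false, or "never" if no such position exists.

6

Check ¬q → t at each position in order: 0 ✓, 1 ✓, 2 ✓, 3 ✓, 4 ✓, 5 ✓.
At position 6 the labels are {s}, so ¬q → t is false there. This is the first violation.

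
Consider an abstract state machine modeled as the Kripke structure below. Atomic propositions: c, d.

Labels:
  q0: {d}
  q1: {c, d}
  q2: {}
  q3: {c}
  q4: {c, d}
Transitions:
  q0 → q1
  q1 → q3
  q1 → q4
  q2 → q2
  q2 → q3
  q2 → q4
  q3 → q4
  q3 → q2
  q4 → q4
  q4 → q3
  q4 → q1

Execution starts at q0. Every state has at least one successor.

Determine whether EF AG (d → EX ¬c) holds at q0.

No

States satisfying AG (d → EX ¬c): ∅.
States satisfying EF AG (d → EX ¬c): ∅.
No suitable path/successor from q0 witnesses the formula.
q0 ∉ Sat(EF AG (d → EX ¬c)).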